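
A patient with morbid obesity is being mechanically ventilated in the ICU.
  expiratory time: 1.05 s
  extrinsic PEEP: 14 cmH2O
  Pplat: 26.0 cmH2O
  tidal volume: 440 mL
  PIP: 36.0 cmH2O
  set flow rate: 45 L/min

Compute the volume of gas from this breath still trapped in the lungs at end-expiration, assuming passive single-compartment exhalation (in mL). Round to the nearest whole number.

51

Flow: 45 L/min ÷ 60 = 0.75 L/s.
R = (PIP − Pplat)/V̇ = (36.0 − 26.0) / 0.75 = 10.0/0.75 = 13.333 cmH2O·s/L.
C = Vt/(Pplat − PEEP) = 440.0 / (26.0 − 14) = 440.0/12.0 = 36.667 mL/cmH2O.
τ = R × C = 13.333 × 0.03667 L/cmH2O = 0.4889 s.
Fraction remaining = e^(−Te/τ) = e^(−1.05/0.4889) = 0.1168.
Trapped volume = 440.0 × 0.1168 = 51.392 mL.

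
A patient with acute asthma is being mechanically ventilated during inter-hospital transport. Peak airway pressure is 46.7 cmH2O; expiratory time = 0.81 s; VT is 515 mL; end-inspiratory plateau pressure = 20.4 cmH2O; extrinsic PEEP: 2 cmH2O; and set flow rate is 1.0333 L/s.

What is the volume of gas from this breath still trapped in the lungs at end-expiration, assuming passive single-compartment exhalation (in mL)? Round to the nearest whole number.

R = (PIP − Pplat)/V̇ = (46.7 − 20.4) / 1.0333 = 26.3/1.0333 = 25.452 cmH2O·s/L.
C = Vt/(Pplat − PEEP) = 515.0 / (20.4 − 2) = 515.0/18.4 = 27.989 mL/cmH2O.
τ = R × C = 25.452 × 0.02799 L/cmH2O = 0.7124 s.
Fraction remaining = e^(−Te/τ) = e^(−0.81/0.7124) = 0.3208.
Trapped volume = 515.0 × 0.3208 = 165.21 mL.

165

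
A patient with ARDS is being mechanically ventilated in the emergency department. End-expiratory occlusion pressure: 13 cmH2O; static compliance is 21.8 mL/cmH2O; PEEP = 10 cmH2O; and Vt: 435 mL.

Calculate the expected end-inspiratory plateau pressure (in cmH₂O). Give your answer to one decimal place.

33.0

End-expiratory occlusion gives total PEEP = 13 cmH2O (intrinsic PEEP = 13 − 10 = 3). Use total PEEP for the elastic gradient.
Pplat = PEEPtotal + Vt / Cstat = 13 + 435 / 21.8 = 13 + 19.954 = 32.954 cmH2O.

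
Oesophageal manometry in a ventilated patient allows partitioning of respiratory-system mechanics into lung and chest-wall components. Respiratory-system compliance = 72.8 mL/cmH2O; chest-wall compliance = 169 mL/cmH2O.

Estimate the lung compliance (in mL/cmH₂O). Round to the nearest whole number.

128

1/CL = 1/Crs − 1/Ccw.
1/CL = 1/72.8 − 1/169 = 0.007819.
CL = 127.89 mL/cmH2O.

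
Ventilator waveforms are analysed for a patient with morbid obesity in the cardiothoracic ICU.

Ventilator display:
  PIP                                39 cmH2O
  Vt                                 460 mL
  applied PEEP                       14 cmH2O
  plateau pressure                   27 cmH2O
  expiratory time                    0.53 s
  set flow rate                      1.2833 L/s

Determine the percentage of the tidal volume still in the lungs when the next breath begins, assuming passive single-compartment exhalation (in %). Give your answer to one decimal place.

20.2

R = (PIP − Pplat)/V̇ = (39 − 27) / 1.2833 = 12.0/1.2833 = 9.351 cmH2O·s/L.
C = Vt/(Pplat − PEEP) = 460.0 / (27 − 14) = 460.0/13.0 = 35.385 mL/cmH2O.
τ = R × C = 9.351 × 0.03539 L/cmH2O = 0.3309 s.
Fraction remaining at end-expiration = e^(−Te/τ) = e^(−0.53/0.3309) = 0.2016 → 20.16%.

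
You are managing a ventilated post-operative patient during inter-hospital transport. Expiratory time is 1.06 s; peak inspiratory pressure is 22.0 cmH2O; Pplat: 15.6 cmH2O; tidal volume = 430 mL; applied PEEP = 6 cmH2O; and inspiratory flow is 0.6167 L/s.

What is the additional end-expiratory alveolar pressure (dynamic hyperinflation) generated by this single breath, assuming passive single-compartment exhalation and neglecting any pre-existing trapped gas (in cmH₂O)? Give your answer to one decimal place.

R = (PIP − Pplat)/V̇ = (22.0 − 15.6) / 0.6167 = 6.4/0.6167 = 10.378 cmH2O·s/L.
C = Vt/(Pplat − PEEP) = 430.0 / (15.6 − 6) = 430.0/9.6 = 44.792 mL/cmH2O.
τ = R × C = 10.378 × 0.04479 L/cmH2O = 0.4648 s.
Fraction remaining = e^(−Te/τ) = e^(−1.06/0.4648) = 0.1022; trapped volume = 430.0 × 0.1022 = 43.946 mL.
Additional alveolar pressure from trapping ≈ V_trapped / C = 43.946 / 44.792 = 0.9811 cmH2O.

1.0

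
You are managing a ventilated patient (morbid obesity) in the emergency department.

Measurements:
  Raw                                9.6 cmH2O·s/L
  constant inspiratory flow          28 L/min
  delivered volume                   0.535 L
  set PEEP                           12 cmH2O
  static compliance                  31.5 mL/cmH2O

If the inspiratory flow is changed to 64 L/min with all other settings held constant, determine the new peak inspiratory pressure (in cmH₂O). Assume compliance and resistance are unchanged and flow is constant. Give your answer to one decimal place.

Flow: 28 L/min ÷ 60 = 0.4667 L/s.
New flow: 64 L/min ÷ 60 = 1.0667 L/s.
PIP = Vt/C + R·V̇ + PEEP (constant-flow equation of motion).
Only the resistive term changes: ΔPIP = R × ΔV̇ = 9.6 × (1.0667 − 0.4667) = 9.6 × 0.6 = 5.76 cmH2O.
Original PIP = 535/31.5 + 9.6×0.4667 + 12 = 33.464 cmH2O; new PIP = 33.464 + (5.76) = 39.224 cmH2O.

39.2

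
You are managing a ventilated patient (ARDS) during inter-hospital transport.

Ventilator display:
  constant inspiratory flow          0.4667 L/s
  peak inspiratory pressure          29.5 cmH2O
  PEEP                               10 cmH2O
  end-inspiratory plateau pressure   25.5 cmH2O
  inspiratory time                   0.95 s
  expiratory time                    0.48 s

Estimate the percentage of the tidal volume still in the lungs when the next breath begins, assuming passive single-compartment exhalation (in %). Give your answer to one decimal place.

Vt = flow × Ti = 0.4667 L/s × 0.95 s × 1000 mL/L = 443.37 mL.
R = (PIP − Pplat)/V̇ = (29.5 − 25.5) / 0.4667 = 4.0/0.4667 = 8.571 cmH2O·s/L.
C = Vt/(Pplat − PEEP) = 443.37 / (25.5 − 10) = 443.37/15.5 = 28.605 mL/cmH2O.
τ = R × C = 8.571 × 0.02861 L/cmH2O = 0.2452 s.
Fraction remaining at end-expiration = e^(−Te/τ) = e^(−0.48/0.2452) = 0.1412 → 14.12%.

14.1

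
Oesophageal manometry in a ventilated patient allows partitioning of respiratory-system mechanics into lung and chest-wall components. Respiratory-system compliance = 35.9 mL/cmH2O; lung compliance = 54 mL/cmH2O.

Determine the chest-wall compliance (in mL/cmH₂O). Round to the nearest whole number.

1/Ccw = 1/Crs − 1/CL.
1/Ccw = 1/35.9 − 1/54 = 0.009337.
Ccw = 107.1 mL/cmH2O.

107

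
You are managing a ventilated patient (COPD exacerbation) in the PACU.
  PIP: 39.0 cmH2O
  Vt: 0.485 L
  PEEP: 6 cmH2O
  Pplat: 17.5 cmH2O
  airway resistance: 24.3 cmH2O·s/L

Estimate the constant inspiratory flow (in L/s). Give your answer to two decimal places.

flow = (PIP − Pplat) / Raw = 21.5 / 24.3 = 0.8848 L/s.

0.88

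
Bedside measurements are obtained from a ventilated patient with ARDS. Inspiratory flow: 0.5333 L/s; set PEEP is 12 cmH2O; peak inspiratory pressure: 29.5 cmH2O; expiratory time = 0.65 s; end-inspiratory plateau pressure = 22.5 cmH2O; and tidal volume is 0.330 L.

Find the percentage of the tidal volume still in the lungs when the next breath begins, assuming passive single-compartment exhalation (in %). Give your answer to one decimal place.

20.7

R = (PIP − Pplat)/V̇ = (29.5 − 22.5) / 0.5333 = 7.0/0.5333 = 13.126 cmH2O·s/L.
C = Vt/(Pplat − PEEP) = 330.0 / (22.5 − 12) = 330.0/10.5 = 31.429 mL/cmH2O.
τ = R × C = 13.126 × 0.03143 L/cmH2O = 0.4126 s.
Fraction remaining at end-expiration = e^(−Te/τ) = e^(−0.65/0.4126) = 0.2069 → 20.69%.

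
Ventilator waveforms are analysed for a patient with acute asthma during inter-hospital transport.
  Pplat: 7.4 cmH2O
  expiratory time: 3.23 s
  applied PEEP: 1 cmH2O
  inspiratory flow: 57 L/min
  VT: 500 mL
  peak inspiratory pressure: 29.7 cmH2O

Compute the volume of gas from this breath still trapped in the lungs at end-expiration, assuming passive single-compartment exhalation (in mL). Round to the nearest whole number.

Flow: 57 L/min ÷ 60 = 0.95 L/s.
R = (PIP − Pplat)/V̇ = (29.7 − 7.4) / 0.95 = 22.3/0.95 = 23.474 cmH2O·s/L.
C = Vt/(Pplat − PEEP) = 500.0 / (7.4 − 1) = 500.0/6.4 = 78.125 mL/cmH2O.
τ = R × C = 23.474 × 0.07813 L/cmH2O = 1.834 s.
Fraction remaining = e^(−Te/τ) = e^(−3.23/1.834) = 0.1718.
Trapped volume = 500.0 × 0.1718 = 85.9 mL.

86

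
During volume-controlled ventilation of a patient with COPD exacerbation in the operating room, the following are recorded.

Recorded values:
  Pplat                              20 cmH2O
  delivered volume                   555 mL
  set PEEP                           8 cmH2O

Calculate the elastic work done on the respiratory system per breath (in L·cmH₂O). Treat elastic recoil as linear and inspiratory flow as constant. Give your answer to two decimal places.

Elastic work ≈ ½ × (Pplat − PEEP) × Vt = 0.5 × (20 − 8) × 0.555 L = 0.5 × 12.0 × 0.555 = 3.33 L·cmH2O.

3.33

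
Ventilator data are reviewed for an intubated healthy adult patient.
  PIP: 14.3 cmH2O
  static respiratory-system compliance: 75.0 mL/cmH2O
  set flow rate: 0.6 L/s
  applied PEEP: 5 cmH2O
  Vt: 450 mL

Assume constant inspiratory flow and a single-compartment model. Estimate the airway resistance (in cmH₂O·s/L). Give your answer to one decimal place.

Equation of motion (constant flow): PIP = Vt/C + R·V̇ + PEEP.
R·V̇ = PIP − Vt/C − PEEP = 14.3 − 450/75.0 − 5 = 14.3 − 6.0 − 5 = 3.3 cmH2O.
R = 3.3 / 0.6 = 5.5 cmH2O·s/L.

5.5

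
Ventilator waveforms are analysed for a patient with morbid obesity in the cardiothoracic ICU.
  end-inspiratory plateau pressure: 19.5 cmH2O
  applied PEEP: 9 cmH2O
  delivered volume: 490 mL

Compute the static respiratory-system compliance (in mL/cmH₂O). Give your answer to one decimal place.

Cstat = Vt / (Pplat − PEEP) = 490 / (19.5 − 9) = 490 / 10.5 = 46.667 mL/cmH2O.

46.7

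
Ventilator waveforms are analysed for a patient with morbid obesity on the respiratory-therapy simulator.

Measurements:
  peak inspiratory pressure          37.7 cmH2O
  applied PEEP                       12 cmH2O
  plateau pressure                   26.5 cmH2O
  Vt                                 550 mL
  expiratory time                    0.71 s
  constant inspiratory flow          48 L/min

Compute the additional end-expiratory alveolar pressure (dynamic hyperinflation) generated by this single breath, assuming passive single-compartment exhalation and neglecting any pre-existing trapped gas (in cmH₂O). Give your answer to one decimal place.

3.8

Flow: 48 L/min ÷ 60 = 0.8 L/s.
R = (PIP − Pplat)/V̇ = (37.7 − 26.5) / 0.8 = 11.2/0.8 = 14.0 cmH2O·s/L.
C = Vt/(Pplat − PEEP) = 550.0 / (26.5 − 12) = 550.0/14.5 = 37.931 mL/cmH2O.
τ = R × C = 14.0 × 0.03793 L/cmH2O = 0.531 s.
Fraction remaining = e^(−Te/τ) = e^(−0.71/0.531) = 0.2626; trapped volume = 550.0 × 0.2626 = 144.43 mL.
Additional alveolar pressure from trapping ≈ V_trapped / C = 144.43 / 37.931 = 3.808 cmH2O.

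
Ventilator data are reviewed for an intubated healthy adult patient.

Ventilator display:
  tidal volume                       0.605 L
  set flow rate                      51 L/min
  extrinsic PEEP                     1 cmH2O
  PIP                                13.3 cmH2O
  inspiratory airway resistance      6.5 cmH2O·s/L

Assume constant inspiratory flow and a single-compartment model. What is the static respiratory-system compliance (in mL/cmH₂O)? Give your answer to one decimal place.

Flow: 51 L/min ÷ 60 = 0.85 L/s.
Equation of motion (constant flow): PIP = Vt/C + R·V̇ + PEEP.
Vt/C = PIP − R·V̇ − PEEP = 13.3 − 6.5×0.85 − 1 = 13.3 − 5.525 − 1 = 6.775 cmH2O.
C = Vt / 6.775 = 605 / 6.775 = 89.299 mL/cmH2O.

89.3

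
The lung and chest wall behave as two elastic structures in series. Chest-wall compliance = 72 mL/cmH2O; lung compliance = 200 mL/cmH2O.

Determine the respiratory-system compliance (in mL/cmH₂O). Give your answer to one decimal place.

Lung and chest wall are elastances in series: 1/Crs = 1/CL + 1/Ccw.
1/Crs = 1/200 + 1/72 = 0.01889.
Crs = 52.938 mL/cmH2O.

52.9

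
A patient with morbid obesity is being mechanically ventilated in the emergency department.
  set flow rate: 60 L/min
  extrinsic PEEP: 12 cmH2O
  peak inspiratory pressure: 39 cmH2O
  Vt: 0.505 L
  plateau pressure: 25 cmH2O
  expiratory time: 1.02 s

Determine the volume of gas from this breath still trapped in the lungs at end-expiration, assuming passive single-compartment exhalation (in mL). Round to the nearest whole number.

77

Flow: 60 L/min ÷ 60 = 1 L/s.
R = (PIP − Pplat)/V̇ = (39 − 25) / 1 = 14.0/1 = 14.0 cmH2O·s/L.
C = Vt/(Pplat − PEEP) = 505.0 / (25 − 12) = 505.0/13.0 = 38.846 mL/cmH2O.
τ = R × C = 14.0 × 0.03885 L/cmH2O = 0.5439 s.
Fraction remaining = e^(−Te/τ) = e^(−1.02/0.5439) = 0.1533.
Trapped volume = 505.0 × 0.1533 = 77.417 mL.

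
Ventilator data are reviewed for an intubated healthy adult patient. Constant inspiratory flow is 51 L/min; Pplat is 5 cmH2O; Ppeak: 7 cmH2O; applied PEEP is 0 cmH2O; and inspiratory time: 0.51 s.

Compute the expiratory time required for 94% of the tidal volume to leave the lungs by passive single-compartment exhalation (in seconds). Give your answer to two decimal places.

0.57

Flow: 51 L/min ÷ 60 = 0.85 L/s.
Vt = flow × Ti = 0.85 L/s × 0.51 s × 1000 mL/L = 433.5 mL.
R = (PIP − Pplat)/V̇ = (7 − 5) / 0.85 = 2.0/0.85 = 2.353 cmH2O·s/L.
C = Vt/(Pplat − PEEP) = 433.5 / (5 − 0) = 433.5/5.0 = 86.7 mL/cmH2O.
τ = R × C = 2.353 × 0.0867 L/cmH2O = 0.204 s.
t = −τ·ln(1 − 0.94) = −0.204·ln(0.06) = 0.5739 s.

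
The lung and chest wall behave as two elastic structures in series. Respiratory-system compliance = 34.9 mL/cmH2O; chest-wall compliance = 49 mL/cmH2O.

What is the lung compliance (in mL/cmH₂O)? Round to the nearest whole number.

1/CL = 1/Crs − 1/Ccw.
1/CL = 1/34.9 − 1/49 = 0.008245.
CL = 121.29 mL/cmH2O.

121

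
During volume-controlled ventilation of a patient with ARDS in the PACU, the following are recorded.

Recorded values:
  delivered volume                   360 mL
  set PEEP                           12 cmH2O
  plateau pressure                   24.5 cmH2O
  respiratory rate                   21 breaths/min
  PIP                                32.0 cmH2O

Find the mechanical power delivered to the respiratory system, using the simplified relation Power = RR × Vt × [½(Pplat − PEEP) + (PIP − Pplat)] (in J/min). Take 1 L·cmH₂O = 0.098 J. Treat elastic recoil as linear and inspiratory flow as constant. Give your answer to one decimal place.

10.2

Per-breath work = Vt × [½(Pplat−PEEP) + (PIP−Pplat)] = 0.360 × [0.5×12.5 + 7.5] = 0.360 × 13.75 = 4.95 L·cmH2O.
Power = 21 × 4.95 = 103.95 L·cmH2O/min.
× 0.098 J/(L·cmH2O) → 10.187 J/min.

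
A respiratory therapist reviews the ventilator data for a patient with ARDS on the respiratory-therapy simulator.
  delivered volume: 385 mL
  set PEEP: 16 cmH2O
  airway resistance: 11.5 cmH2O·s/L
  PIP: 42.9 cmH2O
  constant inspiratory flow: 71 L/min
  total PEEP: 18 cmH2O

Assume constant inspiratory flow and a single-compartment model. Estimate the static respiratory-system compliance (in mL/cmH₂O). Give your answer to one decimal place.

Flow: 71 L/min ÷ 60 = 1.1833 L/s.
Total PEEP = 18 cmH2O (set 16 + intrinsic 2); this is the baseline alveolar pressure.
Equation of motion (constant flow): PIP = Vt/C + R·V̇ + PEEP.
Vt/C = PIP − R·V̇ − PEEP = 42.9 − 11.5×1.1833 − 18 = 42.9 − 13.608 − 18 = 11.292 cmH2O.
C = Vt / 11.292 = 385 / 11.292 = 34.095 mL/cmH2O.

34.1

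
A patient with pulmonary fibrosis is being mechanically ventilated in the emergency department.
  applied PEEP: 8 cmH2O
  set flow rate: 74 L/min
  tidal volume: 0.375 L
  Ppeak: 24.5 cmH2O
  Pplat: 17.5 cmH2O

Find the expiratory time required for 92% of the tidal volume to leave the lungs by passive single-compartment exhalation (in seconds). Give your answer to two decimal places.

0.57

Flow: 74 L/min ÷ 60 = 1.2333 L/s.
R = (PIP − Pplat)/V̇ = (24.5 − 17.5) / 1.2333 = 7.0/1.2333 = 5.676 cmH2O·s/L.
C = Vt/(Pplat − PEEP) = 375.0 / (17.5 − 8) = 375.0/9.5 = 39.474 mL/cmH2O.
τ = R × C = 5.676 × 0.03947 L/cmH2O = 0.224 s.
t = −τ·ln(1 − 0.92) = −0.224·ln(0.08) = 0.5658 s.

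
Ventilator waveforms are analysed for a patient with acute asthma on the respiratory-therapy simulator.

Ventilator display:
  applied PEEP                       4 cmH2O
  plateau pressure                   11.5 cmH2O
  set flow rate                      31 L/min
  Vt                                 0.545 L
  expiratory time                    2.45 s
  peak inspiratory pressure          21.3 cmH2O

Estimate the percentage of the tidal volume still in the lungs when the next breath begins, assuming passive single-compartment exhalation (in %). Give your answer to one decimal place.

16.9

Flow: 31 L/min ÷ 60 = 0.5167 L/s.
R = (PIP − Pplat)/V̇ = (21.3 − 11.5) / 0.5167 = 9.8/0.5167 = 18.967 cmH2O·s/L.
C = Vt/(Pplat − PEEP) = 545.0 / (11.5 − 4) = 545.0/7.5 = 72.667 mL/cmH2O.
τ = R × C = 18.967 × 0.07267 L/cmH2O = 1.378 s.
Fraction remaining at end-expiration = e^(−Te/τ) = e^(−2.45/1.378) = 0.169 → 16.9%.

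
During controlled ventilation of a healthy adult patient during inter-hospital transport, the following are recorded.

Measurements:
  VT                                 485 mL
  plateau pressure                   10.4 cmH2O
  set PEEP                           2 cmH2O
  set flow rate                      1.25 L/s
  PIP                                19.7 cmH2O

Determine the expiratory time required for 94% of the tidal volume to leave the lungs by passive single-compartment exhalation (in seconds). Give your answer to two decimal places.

1.21

R = (PIP − Pplat)/V̇ = (19.7 − 10.4) / 1.25 = 9.3/1.25 = 7.44 cmH2O·s/L.
C = Vt/(Pplat − PEEP) = 485.0 / (10.4 − 2) = 485.0/8.4 = 57.738 mL/cmH2O.
τ = R × C = 7.44 × 0.05774 L/cmH2O = 0.4296 s.
t = −τ·ln(1 − 0.94) = −0.4296·ln(0.06) = 1.209 s.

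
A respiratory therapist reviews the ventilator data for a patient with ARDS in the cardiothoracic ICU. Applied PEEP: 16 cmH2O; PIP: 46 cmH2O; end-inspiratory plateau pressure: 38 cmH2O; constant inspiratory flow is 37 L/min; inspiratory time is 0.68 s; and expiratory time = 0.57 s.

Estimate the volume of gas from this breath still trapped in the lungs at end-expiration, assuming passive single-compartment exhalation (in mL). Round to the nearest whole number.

Flow: 37 L/min ÷ 60 = 0.6167 L/s.
Vt = flow × Ti = 0.6167 L/s × 0.68 s × 1000 mL/L = 419.36 mL.
R = (PIP − Pplat)/V̇ = (46 − 38) / 0.6167 = 8.0/0.6167 = 12.972 cmH2O·s/L.
C = Vt/(Pplat − PEEP) = 419.36 / (38 − 16) = 419.36/22.0 = 19.062 mL/cmH2O.
τ = R × C = 12.972 × 0.01906 L/cmH2O = 0.2472 s.
Fraction remaining = e^(−Te/τ) = e^(−0.57/0.2472) = 0.09968.
Trapped volume = 419.36 × 0.09968 = 41.802 mL.

42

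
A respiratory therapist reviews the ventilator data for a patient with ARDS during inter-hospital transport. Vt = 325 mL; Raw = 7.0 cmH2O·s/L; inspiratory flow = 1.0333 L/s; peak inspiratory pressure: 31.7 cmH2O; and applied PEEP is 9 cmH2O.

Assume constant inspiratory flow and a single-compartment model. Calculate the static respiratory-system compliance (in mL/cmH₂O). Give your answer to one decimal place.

Equation of motion (constant flow): PIP = Vt/C + R·V̇ + PEEP.
Vt/C = PIP − R·V̇ − PEEP = 31.7 − 7.0×1.0333 − 9 = 31.7 − 7.233 − 9 = 15.467 cmH2O.
C = Vt / 15.467 = 325 / 15.467 = 21.012 mL/cmH2O.

21.0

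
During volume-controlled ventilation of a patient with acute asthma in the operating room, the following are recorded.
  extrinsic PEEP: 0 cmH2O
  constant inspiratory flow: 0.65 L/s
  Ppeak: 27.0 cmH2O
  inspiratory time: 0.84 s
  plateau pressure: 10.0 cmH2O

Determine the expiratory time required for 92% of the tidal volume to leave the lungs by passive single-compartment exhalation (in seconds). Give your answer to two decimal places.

Vt = flow × Ti = 0.65 L/s × 0.84 s × 1000 mL/L = 546.0 mL.
R = (PIP − Pplat)/V̇ = (27.0 − 10.0) / 0.65 = 17.0/0.65 = 26.154 cmH2O·s/L.
C = Vt/(Pplat − PEEP) = 546.0 / (10.0 − 0) = 546.0/10.0 = 54.6 mL/cmH2O.
τ = R × C = 26.154 × 0.0546 L/cmH2O = 1.428 s.
t = −τ·ln(1 − 0.92) = −1.428·ln(0.08) = 3.607 s.

3.61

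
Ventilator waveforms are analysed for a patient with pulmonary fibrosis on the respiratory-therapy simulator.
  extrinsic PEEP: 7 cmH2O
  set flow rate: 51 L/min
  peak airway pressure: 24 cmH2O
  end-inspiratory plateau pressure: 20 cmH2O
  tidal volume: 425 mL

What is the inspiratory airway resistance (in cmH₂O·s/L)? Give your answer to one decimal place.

4.7

Flow: 51 L/min ÷ 60 = 0.85 L/s.
Raw = (PIP − Pplat) / flow = (24 − 20) / 0.85 = 4.0 / 0.85 = 4.706 cmH2O·s/L.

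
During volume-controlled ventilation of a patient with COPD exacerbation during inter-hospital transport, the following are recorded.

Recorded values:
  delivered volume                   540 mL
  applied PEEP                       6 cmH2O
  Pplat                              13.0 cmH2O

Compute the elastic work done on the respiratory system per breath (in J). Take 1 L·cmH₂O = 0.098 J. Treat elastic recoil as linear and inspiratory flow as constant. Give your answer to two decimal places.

Elastic work ≈ ½ × (Pplat − PEEP) × Vt = 0.5 × (13.0 − 6) × 0.540 L = 0.5 × 7.0 × 0.540 = 1.89 L·cmH2O.
× 0.098 J/(L·cmH2O) → 0.1852 J.

0.19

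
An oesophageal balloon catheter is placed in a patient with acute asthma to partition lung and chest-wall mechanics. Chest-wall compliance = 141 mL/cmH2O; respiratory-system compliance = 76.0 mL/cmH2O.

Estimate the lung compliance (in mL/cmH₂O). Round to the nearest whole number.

1/CL = 1/Crs − 1/Ccw.
1/CL = 1/76.0 − 1/141 = 0.006066.
CL = 164.85 mL/cmH2O.

165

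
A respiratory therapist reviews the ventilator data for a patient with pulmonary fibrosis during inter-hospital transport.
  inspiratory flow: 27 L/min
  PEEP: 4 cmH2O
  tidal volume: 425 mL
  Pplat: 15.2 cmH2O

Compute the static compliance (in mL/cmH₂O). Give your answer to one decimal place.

37.9

Cstat = Vt / (Pplat − PEEP) = 425 / (15.2 − 4) = 425 / 11.2 = 37.946 mL/cmH2O.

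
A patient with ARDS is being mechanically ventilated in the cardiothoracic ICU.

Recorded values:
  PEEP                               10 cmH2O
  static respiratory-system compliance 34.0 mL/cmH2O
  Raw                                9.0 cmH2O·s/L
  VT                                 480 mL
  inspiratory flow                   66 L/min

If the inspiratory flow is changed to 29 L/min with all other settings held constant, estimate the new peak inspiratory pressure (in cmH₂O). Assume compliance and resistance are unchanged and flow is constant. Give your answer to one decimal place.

28.5

Flow: 66 L/min ÷ 60 = 1.1 L/s.
New flow: 29 L/min ÷ 60 = 0.4833 L/s.
PIP = Vt/C + R·V̇ + PEEP (constant-flow equation of motion).
Only the resistive term changes: ΔPIP = R × ΔV̇ = 9.0 × (0.4833 − 1.1) = 9.0 × -0.6167 = -5.55 cmH2O.
Original PIP = 480/34.0 + 9.0×1.1 + 10 = 34.018 cmH2O; new PIP = 34.018 + (-5.55) = 28.468 cmH2O.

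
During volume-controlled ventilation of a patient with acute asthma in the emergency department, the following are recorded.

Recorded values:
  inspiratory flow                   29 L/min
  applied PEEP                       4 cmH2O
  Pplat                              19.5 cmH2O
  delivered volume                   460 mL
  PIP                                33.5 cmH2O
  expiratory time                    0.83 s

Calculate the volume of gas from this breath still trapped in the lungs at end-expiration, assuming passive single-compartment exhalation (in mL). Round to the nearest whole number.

Flow: 29 L/min ÷ 60 = 0.4833 L/s.
R = (PIP − Pplat)/V̇ = (33.5 − 19.5) / 0.4833 = 14.0/0.4833 = 28.968 cmH2O·s/L.
C = Vt/(Pplat − PEEP) = 460.0 / (19.5 − 4) = 460.0/15.5 = 29.677 mL/cmH2O.
τ = R × C = 28.968 × 0.02968 L/cmH2O = 0.8598 s.
Fraction remaining = e^(−Te/τ) = e^(−0.83/0.8598) = 0.3809.
Trapped volume = 460.0 × 0.3809 = 175.21 mL.

175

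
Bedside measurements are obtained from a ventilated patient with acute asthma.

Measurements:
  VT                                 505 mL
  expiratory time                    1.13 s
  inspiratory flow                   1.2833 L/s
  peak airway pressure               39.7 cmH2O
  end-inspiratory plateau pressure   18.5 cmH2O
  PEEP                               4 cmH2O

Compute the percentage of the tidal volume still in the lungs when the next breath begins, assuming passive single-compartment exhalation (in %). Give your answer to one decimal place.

14.0

R = (PIP − Pplat)/V̇ = (39.7 − 18.5) / 1.2833 = 21.2/1.2833 = 16.52 cmH2O·s/L.
C = Vt/(Pplat − PEEP) = 505.0 / (18.5 − 4) = 505.0/14.5 = 34.828 mL/cmH2O.
τ = R × C = 16.52 × 0.03483 L/cmH2O = 0.5754 s.
Fraction remaining at end-expiration = e^(−Te/τ) = e^(−1.13/0.5754) = 0.1403 → 14.03%.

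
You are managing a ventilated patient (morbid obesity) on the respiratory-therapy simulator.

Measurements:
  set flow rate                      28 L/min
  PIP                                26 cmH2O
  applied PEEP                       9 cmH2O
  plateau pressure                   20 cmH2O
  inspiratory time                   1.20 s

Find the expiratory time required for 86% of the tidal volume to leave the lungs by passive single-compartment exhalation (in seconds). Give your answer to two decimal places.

Flow: 28 L/min ÷ 60 = 0.4667 L/s.
Vt = flow × Ti = 0.4667 L/s × 1.20 s × 1000 mL/L = 560.04 mL.
R = (PIP − Pplat)/V̇ = (26 − 20) / 0.4667 = 6.0/0.4667 = 12.856 cmH2O·s/L.
C = Vt/(Pplat − PEEP) = 560.04 / (20 − 9) = 560.04/11.0 = 50.913 mL/cmH2O.
τ = R × C = 12.856 × 0.05091 L/cmH2O = 0.6545 s.
t = −τ·ln(1 − 0.86) = −0.6545·ln(0.14) = 1.287 s.

1.29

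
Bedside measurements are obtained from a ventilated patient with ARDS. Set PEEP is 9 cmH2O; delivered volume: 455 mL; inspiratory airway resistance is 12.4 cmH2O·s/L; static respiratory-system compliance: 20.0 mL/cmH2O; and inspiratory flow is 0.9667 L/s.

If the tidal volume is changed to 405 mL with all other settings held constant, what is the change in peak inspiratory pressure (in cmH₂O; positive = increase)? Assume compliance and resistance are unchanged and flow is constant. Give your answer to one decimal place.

-2.5

PIP = Vt/C + R·V̇ + PEEP (constant-flow equation of motion).
Only the elastic term changes: ΔPIP = ΔVt / C = (405 − 455) / 20.0 = -2.5 cmH2O.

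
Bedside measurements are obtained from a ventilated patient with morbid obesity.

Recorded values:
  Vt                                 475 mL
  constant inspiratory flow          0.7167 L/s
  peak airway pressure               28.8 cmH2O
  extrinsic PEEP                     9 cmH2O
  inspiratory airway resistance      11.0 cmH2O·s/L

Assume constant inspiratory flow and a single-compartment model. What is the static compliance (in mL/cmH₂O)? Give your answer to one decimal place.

39.9

Equation of motion (constant flow): PIP = Vt/C + R·V̇ + PEEP.
Vt/C = PIP − R·V̇ − PEEP = 28.8 − 11.0×0.7167 − 9 = 28.8 − 7.884 − 9 = 11.916 cmH2O.
C = Vt / 11.916 = 475 / 11.916 = 39.862 mL/cmH2O.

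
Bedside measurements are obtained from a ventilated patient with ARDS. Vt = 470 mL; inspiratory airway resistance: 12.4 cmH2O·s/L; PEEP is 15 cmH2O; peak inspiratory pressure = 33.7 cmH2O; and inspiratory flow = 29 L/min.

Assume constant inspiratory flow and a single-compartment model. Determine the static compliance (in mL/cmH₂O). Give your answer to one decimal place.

Flow: 29 L/min ÷ 60 = 0.4833 L/s.
Equation of motion (constant flow): PIP = Vt/C + R·V̇ + PEEP.
Vt/C = PIP − R·V̇ − PEEP = 33.7 − 12.4×0.4833 − 15 = 33.7 − 5.993 − 15 = 12.707 cmH2O.
C = Vt / 12.707 = 470 / 12.707 = 36.987 mL/cmH2O.

37.0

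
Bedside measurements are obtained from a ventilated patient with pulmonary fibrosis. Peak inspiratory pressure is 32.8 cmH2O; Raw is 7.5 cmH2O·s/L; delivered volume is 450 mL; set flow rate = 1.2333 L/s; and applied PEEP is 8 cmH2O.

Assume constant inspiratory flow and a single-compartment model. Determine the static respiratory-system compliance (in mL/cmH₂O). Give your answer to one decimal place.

Equation of motion (constant flow): PIP = Vt/C + R·V̇ + PEEP.
Vt/C = PIP − R·V̇ − PEEP = 32.8 − 7.5×1.2333 − 8 = 32.8 − 9.25 − 8 = 15.55 cmH2O.
C = Vt / 15.55 = 450 / 15.55 = 28.939 mL/cmH2O.

28.9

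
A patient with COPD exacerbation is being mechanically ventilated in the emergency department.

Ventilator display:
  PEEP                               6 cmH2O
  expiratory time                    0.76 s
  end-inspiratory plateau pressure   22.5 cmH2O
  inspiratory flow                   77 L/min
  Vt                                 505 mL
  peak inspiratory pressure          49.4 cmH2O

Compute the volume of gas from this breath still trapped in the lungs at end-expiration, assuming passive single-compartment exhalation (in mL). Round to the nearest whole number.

Flow: 77 L/min ÷ 60 = 1.2833 L/s.
R = (PIP − Pplat)/V̇ = (49.4 − 22.5) / 1.2833 = 26.9/1.2833 = 20.962 cmH2O·s/L.
C = Vt/(Pplat − PEEP) = 505.0 / (22.5 − 6) = 505.0/16.5 = 30.606 mL/cmH2O.
τ = R × C = 20.962 × 0.03061 L/cmH2O = 0.6416 s.
Fraction remaining = e^(−Te/τ) = e^(−0.76/0.6416) = 0.3059.
Trapped volume = 505.0 × 0.3059 = 154.48 mL.

154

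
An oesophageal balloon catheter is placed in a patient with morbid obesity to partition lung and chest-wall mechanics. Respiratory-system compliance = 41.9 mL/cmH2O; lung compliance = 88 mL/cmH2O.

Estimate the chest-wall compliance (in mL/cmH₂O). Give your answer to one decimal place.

1/Ccw = 1/Crs − 1/CL.
1/Ccw = 1/41.9 − 1/88 = 0.0125.
Ccw = 80.0 mL/cmH2O.

80.0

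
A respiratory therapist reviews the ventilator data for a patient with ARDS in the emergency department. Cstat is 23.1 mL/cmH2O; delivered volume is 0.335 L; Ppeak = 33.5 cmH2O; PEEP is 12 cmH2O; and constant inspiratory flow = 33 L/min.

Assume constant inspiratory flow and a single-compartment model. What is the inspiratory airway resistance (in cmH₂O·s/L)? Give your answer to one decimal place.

Flow: 33 L/min ÷ 60 = 0.55 L/s.
Equation of motion (constant flow): PIP = Vt/C + R·V̇ + PEEP.
R·V̇ = PIP − Vt/C − PEEP = 33.5 − 335/23.1 − 12 = 33.5 − 14.502 − 12 = 6.998 cmH2O.
R = 6.998 / 0.55 = 12.724 cmH2O·s/L.

12.7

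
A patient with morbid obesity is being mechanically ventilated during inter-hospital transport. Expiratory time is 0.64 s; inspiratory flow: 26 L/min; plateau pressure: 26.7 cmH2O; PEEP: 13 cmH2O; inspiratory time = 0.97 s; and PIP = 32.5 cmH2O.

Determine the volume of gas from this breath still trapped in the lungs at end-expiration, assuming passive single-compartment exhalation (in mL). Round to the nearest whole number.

Flow: 26 L/min ÷ 60 = 0.4333 L/s.
Vt = flow × Ti = 0.4333 L/s × 0.97 s × 1000 mL/L = 420.3 mL.
R = (PIP − Pplat)/V̇ = (32.5 − 26.7) / 0.4333 = 5.8/0.4333 = 13.386 cmH2O·s/L.
C = Vt/(Pplat − PEEP) = 420.3 / (26.7 − 13) = 420.3/13.7 = 30.679 mL/cmH2O.
τ = R × C = 13.386 × 0.03068 L/cmH2O = 0.4107 s.
Fraction remaining = e^(−Te/τ) = e^(−0.64/0.4107) = 0.2105.
Trapped volume = 420.3 × 0.2105 = 88.473 mL.

88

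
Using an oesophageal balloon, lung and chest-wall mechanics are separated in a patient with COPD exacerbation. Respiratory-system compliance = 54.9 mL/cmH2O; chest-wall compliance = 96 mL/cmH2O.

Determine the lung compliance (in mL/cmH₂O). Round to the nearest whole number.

1/CL = 1/Crs − 1/Ccw.
1/CL = 1/54.9 − 1/96 = 0.007798.
CL = 128.24 mL/cmH2O.

128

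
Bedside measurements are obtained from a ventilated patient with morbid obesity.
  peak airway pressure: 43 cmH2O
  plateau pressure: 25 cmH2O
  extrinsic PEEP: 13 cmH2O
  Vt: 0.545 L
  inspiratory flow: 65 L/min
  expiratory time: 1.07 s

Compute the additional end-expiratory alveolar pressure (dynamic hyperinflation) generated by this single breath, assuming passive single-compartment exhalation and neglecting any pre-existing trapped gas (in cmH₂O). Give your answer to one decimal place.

2.9

Flow: 65 L/min ÷ 60 = 1.0833 L/s.
R = (PIP − Pplat)/V̇ = (43 − 25) / 1.0833 = 18.0/1.0833 = 16.616 cmH2O·s/L.
C = Vt/(Pplat − PEEP) = 545.0 / (25 − 13) = 545.0/12.0 = 45.417 mL/cmH2O.
τ = R × C = 16.616 × 0.04542 L/cmH2O = 0.7547 s.
Fraction remaining = e^(−Te/τ) = e^(−1.07/0.7547) = 0.2423; trapped volume = 545.0 × 0.2423 = 132.05 mL.
Additional alveolar pressure from trapping ≈ V_trapped / C = 132.05 / 45.417 = 2.908 cmH2O.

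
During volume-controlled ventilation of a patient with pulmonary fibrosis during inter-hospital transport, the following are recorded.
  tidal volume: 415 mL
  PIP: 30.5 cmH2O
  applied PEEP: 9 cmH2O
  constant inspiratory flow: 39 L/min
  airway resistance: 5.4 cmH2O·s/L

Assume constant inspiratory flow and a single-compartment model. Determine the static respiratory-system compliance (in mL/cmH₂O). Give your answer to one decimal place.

Flow: 39 L/min ÷ 60 = 0.65 L/s.
Equation of motion (constant flow): PIP = Vt/C + R·V̇ + PEEP.
Vt/C = PIP − R·V̇ − PEEP = 30.5 − 5.4×0.65 − 9 = 30.5 − 3.51 − 9 = 17.99 cmH2O.
C = Vt / 17.99 = 415 / 17.99 = 23.068 mL/cmH2O.

23.1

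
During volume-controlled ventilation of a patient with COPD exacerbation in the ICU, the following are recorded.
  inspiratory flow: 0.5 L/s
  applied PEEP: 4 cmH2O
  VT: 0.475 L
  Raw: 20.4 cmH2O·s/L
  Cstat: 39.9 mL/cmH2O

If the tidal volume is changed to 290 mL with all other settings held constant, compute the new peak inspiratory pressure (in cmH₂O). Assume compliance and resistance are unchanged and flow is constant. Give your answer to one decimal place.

PIP = Vt/C + R·V̇ + PEEP (constant-flow equation of motion).
Only the elastic term changes: ΔPIP = ΔVt / C = (290 − 475) / 39.9 = -4.637 cmH2O.
Original PIP = 475/39.9 + 20.4×0.5 + 4 = 26.105 cmH2O; new PIP = 26.105 + (-4.637) = 21.468 cmH2O.

21.5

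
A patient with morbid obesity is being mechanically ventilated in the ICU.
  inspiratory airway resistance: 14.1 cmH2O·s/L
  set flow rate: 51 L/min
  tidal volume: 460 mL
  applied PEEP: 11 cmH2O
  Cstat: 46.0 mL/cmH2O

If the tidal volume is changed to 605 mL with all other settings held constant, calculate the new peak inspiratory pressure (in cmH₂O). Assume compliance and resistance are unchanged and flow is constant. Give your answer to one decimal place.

Flow: 51 L/min ÷ 60 = 0.85 L/s.
PIP = Vt/C + R·V̇ + PEEP (constant-flow equation of motion).
Only the elastic term changes: ΔPIP = ΔVt / C = (605 − 460) / 46.0 = 3.152 cmH2O.
Original PIP = 460/46.0 + 14.1×0.85 + 11 = 32.985 cmH2O; new PIP = 32.985 + (3.152) = 36.137 cmH2O.

36.1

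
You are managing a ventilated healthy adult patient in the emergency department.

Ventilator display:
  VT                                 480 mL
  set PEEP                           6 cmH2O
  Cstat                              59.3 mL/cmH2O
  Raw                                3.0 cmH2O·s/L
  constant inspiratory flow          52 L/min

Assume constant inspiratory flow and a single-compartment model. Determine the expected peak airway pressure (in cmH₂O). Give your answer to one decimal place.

Flow: 52 L/min ÷ 60 = 0.8667 L/s.
Equation of motion (constant flow): PIP = Vt/C + R·V̇ + PEEP.
PIP = 480/59.3 + 3.0×0.8667 + 6 = 8.094 + 2.6 + 6 = 16.694 cmH2O.

16.7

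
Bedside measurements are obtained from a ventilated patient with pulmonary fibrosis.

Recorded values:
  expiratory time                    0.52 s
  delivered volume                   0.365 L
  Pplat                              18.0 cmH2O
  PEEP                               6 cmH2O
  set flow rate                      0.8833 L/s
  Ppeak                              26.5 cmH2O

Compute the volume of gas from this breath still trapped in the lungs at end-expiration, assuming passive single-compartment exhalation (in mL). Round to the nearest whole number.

R = (PIP − Pplat)/V̇ = (26.5 − 18.0) / 0.8833 = 8.5/0.8833 = 9.623 cmH2O·s/L.
C = Vt/(Pplat − PEEP) = 365.0 / (18.0 − 6) = 365.0/12.0 = 30.417 mL/cmH2O.
τ = R × C = 9.623 × 0.03042 L/cmH2O = 0.2927 s.
Fraction remaining = e^(−Te/τ) = e^(−0.52/0.2927) = 0.1692.
Trapped volume = 365.0 × 0.1692 = 61.758 mL.

62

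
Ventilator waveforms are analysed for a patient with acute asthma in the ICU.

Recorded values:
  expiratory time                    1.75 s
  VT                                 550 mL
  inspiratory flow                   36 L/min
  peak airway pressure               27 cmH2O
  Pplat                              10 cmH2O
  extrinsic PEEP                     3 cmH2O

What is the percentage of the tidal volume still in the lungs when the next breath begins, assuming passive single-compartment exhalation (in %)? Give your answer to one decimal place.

Flow: 36 L/min ÷ 60 = 0.6 L/s.
R = (PIP − Pplat)/V̇ = (27 − 10) / 0.6 = 17.0/0.6 = 28.333 cmH2O·s/L.
C = Vt/(Pplat − PEEP) = 550.0 / (10 − 3) = 550.0/7.0 = 78.571 mL/cmH2O.
τ = R × C = 28.333 × 0.07857 L/cmH2O = 2.226 s.
Fraction remaining at end-expiration = e^(−Te/τ) = e^(−1.75/2.226) = 0.4556 → 45.56%.

45.6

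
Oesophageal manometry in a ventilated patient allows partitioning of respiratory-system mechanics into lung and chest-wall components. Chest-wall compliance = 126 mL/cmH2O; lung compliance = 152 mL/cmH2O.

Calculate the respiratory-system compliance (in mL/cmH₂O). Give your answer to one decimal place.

68.9

Lung and chest wall are elastances in series: 1/Crs = 1/CL + 1/Ccw.
1/Crs = 1/152 + 1/126 = 0.01452.
Crs = 68.871 mL/cmH2O.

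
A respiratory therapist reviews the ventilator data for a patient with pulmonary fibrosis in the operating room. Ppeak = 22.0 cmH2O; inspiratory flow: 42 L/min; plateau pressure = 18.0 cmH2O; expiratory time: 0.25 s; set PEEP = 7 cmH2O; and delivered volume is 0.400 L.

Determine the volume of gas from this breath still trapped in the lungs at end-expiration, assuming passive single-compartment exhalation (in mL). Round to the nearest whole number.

120

Flow: 42 L/min ÷ 60 = 0.7 L/s.
R = (PIP − Pplat)/V̇ = (22.0 − 18.0) / 0.7 = 4.0/0.7 = 5.714 cmH2O·s/L.
C = Vt/(Pplat − PEEP) = 400.0 / (18.0 − 7) = 400.0/11.0 = 36.364 mL/cmH2O.
τ = R × C = 5.714 × 0.03636 L/cmH2O = 0.2078 s.
Fraction remaining = e^(−Te/τ) = e^(−0.25/0.2078) = 0.3003.
Trapped volume = 400.0 × 0.3003 = 120.12 mL.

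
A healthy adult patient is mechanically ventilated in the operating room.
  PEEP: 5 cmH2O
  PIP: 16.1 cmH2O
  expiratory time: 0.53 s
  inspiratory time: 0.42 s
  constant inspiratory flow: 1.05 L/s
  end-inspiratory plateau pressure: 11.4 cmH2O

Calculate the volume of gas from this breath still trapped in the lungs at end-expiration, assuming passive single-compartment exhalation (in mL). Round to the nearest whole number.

79

Vt = flow × Ti = 1.05 L/s × 0.42 s × 1000 mL/L = 441.0 mL.
R = (PIP − Pplat)/V̇ = (16.1 − 11.4) / 1.05 = 4.7/1.05 = 4.476 cmH2O·s/L.
C = Vt/(Pplat − PEEP) = 441.0 / (11.4 − 5) = 441.0/6.4 = 68.906 mL/cmH2O.
τ = R × C = 4.476 × 0.06891 L/cmH2O = 0.3084 s.
Fraction remaining = e^(−Te/τ) = e^(−0.53/0.3084) = 0.1793.
Trapped volume = 441.0 × 0.1793 = 79.071 mL.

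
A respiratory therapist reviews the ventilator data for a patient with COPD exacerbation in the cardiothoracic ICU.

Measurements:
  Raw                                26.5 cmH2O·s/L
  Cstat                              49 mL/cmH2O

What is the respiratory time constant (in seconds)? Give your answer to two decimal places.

τ = R × C = 26.5 × 49 mL/cmH2O = 26.5 × 0.049 L/cmH2O = 1.299 s.

1.30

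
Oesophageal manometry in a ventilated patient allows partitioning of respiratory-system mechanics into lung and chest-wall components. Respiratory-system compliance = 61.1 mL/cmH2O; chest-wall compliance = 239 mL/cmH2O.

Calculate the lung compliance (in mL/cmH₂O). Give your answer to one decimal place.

82.1

1/CL = 1/Crs − 1/Ccw.
1/CL = 1/61.1 − 1/239 = 0.01218.
CL = 82.102 mL/cmH2O.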